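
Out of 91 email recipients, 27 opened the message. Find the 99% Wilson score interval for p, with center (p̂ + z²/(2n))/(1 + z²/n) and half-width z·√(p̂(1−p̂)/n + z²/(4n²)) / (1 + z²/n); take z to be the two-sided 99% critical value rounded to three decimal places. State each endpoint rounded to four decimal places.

(0.1906, 0.4304)

Here p̂ = 27/91 = 0.29670 and z = 2.576 (z² = 6.635776).
1 + z²/n = 1.072921.
Adjusted center: (0.29670 + z²/(2n))/1.072921 = 0.31052.
Radicand: p̂(1−p̂)/n + z²/(4n²) = 0.002293082 + 0.000200331 = 0.002493413.
Half-width = 2.576·√0.002493413/1.072921 = 0.11989.
So the interval runs from 0.1906 to 0.4304.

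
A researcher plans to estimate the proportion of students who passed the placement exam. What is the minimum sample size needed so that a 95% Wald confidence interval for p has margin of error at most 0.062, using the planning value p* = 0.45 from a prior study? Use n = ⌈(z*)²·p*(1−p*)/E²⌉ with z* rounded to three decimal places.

For 95% confidence, z* = 1.960.
p*(1−p*) = 0.2475.
Required n before rounding: 3.841600 × 0.2475 / 0.062² = 247.345.
⌈247.345⌉ = 248.

n = 248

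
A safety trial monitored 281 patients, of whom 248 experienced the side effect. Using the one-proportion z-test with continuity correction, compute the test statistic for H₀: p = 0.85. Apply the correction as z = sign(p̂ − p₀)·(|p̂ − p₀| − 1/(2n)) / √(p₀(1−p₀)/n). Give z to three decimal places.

z = 1.445

With x = 248 successes in n = 281, p̂ = 0.88256. p̂ − p₀ = 0.032562.
1/(2n) = 0.001779.
Corrected numerator: |0.032562| − 0.001779 = 0.030783.
Under H₀, SE = √(p₀(1−p₀)/n) = √(0.85·0.15/281) = √0.000453737 = 0.021301.
z = (+)0.030783/0.021301 = 1.445.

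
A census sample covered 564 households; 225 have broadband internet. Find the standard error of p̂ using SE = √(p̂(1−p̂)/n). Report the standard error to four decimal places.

With x = 225 successes in n = 564, p̂ = 0.39894.
p̂(1−p̂) = 0.239787.
SE = √(0.239787/564) = √0.000425154 = 0.0206.

SE = 0.0206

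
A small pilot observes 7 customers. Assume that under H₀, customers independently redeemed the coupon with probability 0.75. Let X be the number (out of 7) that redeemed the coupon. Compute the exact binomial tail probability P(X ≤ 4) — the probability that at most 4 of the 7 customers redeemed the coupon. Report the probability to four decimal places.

P = 0.2436

X is binomial with n = 7 and p = 0.75.
P(X ≤ 4) = Σ_{j=0}^{4} C(7,j)·0.75^j·0.25^{7−j}.
= 0.000061 + 0.001282 + 0.011536 + 0.057678 + 0.173035 = 0.2436.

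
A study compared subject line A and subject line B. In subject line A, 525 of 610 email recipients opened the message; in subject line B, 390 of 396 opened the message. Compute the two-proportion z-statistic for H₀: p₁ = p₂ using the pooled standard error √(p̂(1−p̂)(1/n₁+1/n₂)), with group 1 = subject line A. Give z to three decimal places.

p̂₁ = 525/610 = 0.86066, p̂₂ = 390/396 = 0.98485.
Pooled p̂ = (525+390)/(610+396) = 915/1006 = 0.90954.
SE = √[p̂(1−p̂)(1/n₁+1/n₂)] = √[0.90954·0.09046·(1/610+1/396)] ≈ 0.018511.
z = -0.12419/0.018511 = -6.709.

z = -6.709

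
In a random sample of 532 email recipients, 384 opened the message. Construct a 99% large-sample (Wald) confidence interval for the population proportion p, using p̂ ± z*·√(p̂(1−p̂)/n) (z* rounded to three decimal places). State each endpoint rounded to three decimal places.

(0.672, 0.772)

Sample proportion p̂ = 384/532 = 0.72180.
SE = √(p̂(1−p̂)/n) = √(0.200803/532) = 0.019428.
z* = 2.576 at the 99% level.
Margin = 2.576·0.019428 = 0.05005.
CI: 0.72180 ± 0.05005 = (0.672, 0.772).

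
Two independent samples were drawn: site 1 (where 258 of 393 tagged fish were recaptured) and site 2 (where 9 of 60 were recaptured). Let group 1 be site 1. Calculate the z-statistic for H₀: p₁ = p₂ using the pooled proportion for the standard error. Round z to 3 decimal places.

p̂₁ = 258/393 = 0.65649, p̂₂ = 9/60 = 0.15000.
Pooling: p̂ = 267/453 = 0.58940.
Pooled SE = √[0.2420069·0.01921120] ≈ 0.068185.
z = 0.50649/0.068185 = 7.428.

z = 7.428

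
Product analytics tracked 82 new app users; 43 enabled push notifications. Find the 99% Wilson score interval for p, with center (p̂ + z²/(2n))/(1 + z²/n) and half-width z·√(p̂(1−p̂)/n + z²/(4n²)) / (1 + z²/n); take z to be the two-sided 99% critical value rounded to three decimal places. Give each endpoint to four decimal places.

p̂ = 43/82 = 0.52439; z = 2.576, so z² = 6.635776.
1 + z²/n = 1.080924.
Center = (0.52439 + 0.040462)/1.080924 = 0.52256.
Radicand: p̂(1−p̂)/n + z²/(4n²) = 0.003041526 + 0.000246720 = 0.003288246.
Half-width = 2.576·√0.003288246/1.080924 = 0.13666.
So the interval runs from 0.3859 to 0.6592.

(0.3859, 0.6592)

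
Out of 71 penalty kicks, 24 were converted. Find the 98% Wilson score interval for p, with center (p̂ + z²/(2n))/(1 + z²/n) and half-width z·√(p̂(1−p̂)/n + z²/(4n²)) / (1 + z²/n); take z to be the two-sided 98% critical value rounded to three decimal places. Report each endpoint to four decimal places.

(0.2231, 0.4759)

Here p̂ = 24/71 = 0.33803 and z = 2.326 (z² = 5.410276).
Denominator 1 + z²/n = 1 + 5.410276/71 = 1.076201.
Adjusted center: (0.33803 + z²/(2n))/1.076201 = 0.34950.
Radicand: p̂(1−p̂)/n + z²/(4n²) = 0.003151621 + 0.000268314 = 0.003419935.
Half-width = 2.326·√0.003419935/1.076201 = 0.12639.
CI: 0.34950 ± 0.12639 = (0.2231, 0.4759).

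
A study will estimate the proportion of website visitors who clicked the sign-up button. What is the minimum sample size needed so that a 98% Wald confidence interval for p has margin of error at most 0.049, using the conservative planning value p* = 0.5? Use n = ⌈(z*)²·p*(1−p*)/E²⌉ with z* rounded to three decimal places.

The 98% critical value is z* = 2.326.
p*(1−p*) = 0.50·0.50 = 0.2500.
(z*)²·p*(1−p*)/E² = 5.410276·0.2500/0.002401 = 563.336.
⌈563.336⌉ = 564.

n = 564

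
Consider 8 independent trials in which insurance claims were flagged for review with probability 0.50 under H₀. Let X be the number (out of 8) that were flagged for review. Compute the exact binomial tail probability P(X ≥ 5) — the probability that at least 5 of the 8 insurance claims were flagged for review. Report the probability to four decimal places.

X is binomial with n = 8 and p = 0.50.
P(X ≥ 5) = C(8,5)·0.50^5·0.50^3 + C(8,6)·0.50^6·0.50^2 + C(8,7)·0.50^7·0.50^1 + C(8,8)·0.50^8·0.50^0.
= 0.218750 + 0.109375 + 0.031250 + 0.003906 = 0.3633.

P = 0.3633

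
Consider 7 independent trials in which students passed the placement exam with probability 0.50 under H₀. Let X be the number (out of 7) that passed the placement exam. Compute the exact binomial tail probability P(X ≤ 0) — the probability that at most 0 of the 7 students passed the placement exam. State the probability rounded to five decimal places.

X is binomial with n = 7 and p = 0.50.
P(X ≤ 0) = C(7,0)·0.50^0·0.50^7.
= 0.007812 = 0.00781.

P = 0.00781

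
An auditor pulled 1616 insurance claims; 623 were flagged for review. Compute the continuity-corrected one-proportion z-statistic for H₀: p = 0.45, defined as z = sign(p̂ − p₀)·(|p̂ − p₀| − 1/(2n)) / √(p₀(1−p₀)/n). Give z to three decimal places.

z = -5.185

Sample proportion p̂ = 623/1616 = 0.38552. p̂ − p₀ = -0.064480.
Continuity correction 1/(2n) = 1/3232 = 0.000309.
Corrected numerator: |-0.064480| − 0.000309 = 0.064171.
SE₀ = √(0.45·0.55/1616) = 0.012376.
z = −0.064171/0.012376 = -5.185.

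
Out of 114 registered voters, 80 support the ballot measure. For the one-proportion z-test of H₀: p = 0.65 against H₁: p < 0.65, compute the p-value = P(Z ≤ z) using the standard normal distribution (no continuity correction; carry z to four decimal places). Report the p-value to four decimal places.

p-value = 0.8767

With x = 80 successes in n = 114, p̂ = 0.70175.
Null standard error: √(0.65·0.35/114) = √0.001995614 = 0.044672.
z = (p̂ − p₀)/SE = (80/114 − 0.65)/0.044672 ≈ 1.1585.
p-value = P(Z ≤ z) with z = 1.1585 → 0.8767.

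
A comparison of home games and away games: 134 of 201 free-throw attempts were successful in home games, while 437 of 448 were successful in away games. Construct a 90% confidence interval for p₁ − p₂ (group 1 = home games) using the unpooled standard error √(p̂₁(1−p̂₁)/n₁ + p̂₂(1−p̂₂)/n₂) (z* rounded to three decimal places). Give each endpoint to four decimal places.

p̂₁ = 0.66667, p̂₂ = 0.97545, so the observed difference is -0.30878.
SE = √(0.001105583 + 0.000053461) = √0.001159044 = 0.034045.
The 90% critical value is z* = 1.645. Margin of error = 0.05600.
CI: -0.30878 ± 0.05600 = (-0.3648, -0.2528).

(-0.3648, -0.2528)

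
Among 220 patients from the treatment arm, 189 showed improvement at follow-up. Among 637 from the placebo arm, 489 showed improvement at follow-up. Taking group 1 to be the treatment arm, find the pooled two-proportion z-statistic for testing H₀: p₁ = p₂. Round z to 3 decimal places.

Sample proportions: p̂₁ = 189/220 = 0.85909 and p̂₂ = 489/637 = 0.76766.
Pooled p̂ = (189+489)/(220+637) = 678/857 = 0.79113.
SE = √[p̂(1−p̂)(1/n₁+1/n₂)] = √[0.79113·0.20887·(1/220+1/637)] ≈ 0.031788.
z = 0.09143/0.031788 = 2.876.

z = 2.876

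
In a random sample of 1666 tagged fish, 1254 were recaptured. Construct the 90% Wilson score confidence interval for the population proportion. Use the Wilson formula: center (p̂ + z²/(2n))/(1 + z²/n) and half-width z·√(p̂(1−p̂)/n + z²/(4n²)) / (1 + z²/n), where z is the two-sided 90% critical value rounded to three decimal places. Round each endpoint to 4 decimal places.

(0.7349, 0.7697)

p̂ = 1254/1666 = 0.75270; z = 1.645, so z² = 2.706025.
Denominator 1 + z²/n = 1 + 2.706025/1666 = 1.001624.
Adjusted center: (0.75270 + z²/(2n))/1.001624 = 0.75229.
Radicand: p̂(1−p̂)/n + z²/(4n²) = 0.000111730 + 0.000000244 = 0.000111974.
Half-width = 1.645·√0.000111974/1.001624 = 0.01738.
Interval: 0.75229 ± 0.01738 → (0.7349, 0.7697).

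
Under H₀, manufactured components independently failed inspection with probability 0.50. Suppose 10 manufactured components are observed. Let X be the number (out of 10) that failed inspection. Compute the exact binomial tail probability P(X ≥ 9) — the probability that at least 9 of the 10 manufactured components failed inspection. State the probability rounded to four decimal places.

X is binomial with n = 10 and p = 0.50.
P(X ≥ 9) = C(10,9)·0.50^9·0.50^1 + C(10,10)·0.50^10·0.50^0.
= 0.009766 + 0.000977 = 0.0107.

P = 0.0107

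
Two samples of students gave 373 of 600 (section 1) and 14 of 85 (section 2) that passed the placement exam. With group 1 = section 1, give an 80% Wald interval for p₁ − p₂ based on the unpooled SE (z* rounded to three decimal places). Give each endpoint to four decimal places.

(0.3995, 0.5144)

p̂₁ = 0.62167, p̂₂ = 0.16471, so the observed difference is 0.45696.
SE = √(0.000391995 + 0.001618563) = √0.002010558 = 0.044839.
z* = 1.282 at the 80% level. Margin of error = 0.05748.
So the interval runs from 0.3995 to 0.5144.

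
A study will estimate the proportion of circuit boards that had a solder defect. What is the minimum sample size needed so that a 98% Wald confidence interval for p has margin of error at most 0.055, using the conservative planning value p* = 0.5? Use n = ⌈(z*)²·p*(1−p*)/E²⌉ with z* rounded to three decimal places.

n = 448

For 98% confidence, z* = 2.326.
p*(1−p*) = 0.2500.
Required n before rounding: 5.410276 × 0.2500 / 0.055² = 447.130.
Rounding up, n = 448.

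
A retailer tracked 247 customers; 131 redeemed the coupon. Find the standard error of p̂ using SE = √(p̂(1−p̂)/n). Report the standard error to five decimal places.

With x = 131 successes in n = 247, p̂ = 0.53036.
p̂(1−p̂) = 0.53036·0.46964 = 0.249078.
SE = √(0.249078/247) = √0.001008413 = 0.03176.

SE = 0.03176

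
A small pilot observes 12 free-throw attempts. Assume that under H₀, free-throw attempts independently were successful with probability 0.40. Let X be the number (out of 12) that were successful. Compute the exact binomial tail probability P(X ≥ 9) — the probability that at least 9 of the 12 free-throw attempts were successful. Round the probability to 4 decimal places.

X is binomial with n = 12 and p = 0.40.
P(X ≥ 9) = C(12,9)·0.40^9·0.60^3 + C(12,10)·0.40^10·0.60^2 + C(12,11)·0.40^11·0.60^1 + C(12,12)·0.40^12·0.60^0.
= 0.012457 + 0.002491 + 0.000302 + 0.000017 = 0.0153.

P = 0.0153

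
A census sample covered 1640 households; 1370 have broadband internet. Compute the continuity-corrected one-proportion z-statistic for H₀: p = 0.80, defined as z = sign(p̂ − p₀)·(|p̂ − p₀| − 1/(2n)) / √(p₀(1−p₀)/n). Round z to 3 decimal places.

z = 3.550

With x = 1370 successes in n = 1640, p̂ = 0.83537. p̂ − p₀ = 0.035366.
Continuity correction 1/(2n) = 1/3280 = 0.000305.
Corrected numerator: |0.035366| − 0.000305 = 0.035061.
Null standard error: √(0.80·0.20/1640) = √0.000097561 = 0.009877.
z = +0.035061/0.009877 = 3.550.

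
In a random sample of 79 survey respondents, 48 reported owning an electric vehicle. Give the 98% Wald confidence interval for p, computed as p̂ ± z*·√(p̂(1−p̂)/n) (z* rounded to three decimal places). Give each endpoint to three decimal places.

(0.480, 0.735)

Sample proportion p̂ = 48/79 = 0.60759.
Standard error of p̂: √(0.238423/79) = √0.003018017 = 0.054936.
For 98% confidence, z* = 2.326.
Margin of error: 2.326 × 0.054936 = 0.12778.
CI: 0.60759 ± 0.12778 = (0.480, 0.735).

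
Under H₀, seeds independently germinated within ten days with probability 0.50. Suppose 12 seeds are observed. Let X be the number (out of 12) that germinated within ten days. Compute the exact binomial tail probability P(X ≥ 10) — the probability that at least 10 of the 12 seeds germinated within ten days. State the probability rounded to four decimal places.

X ~ Binomial(n=12, p=0.50).
P(X ≥ 10) = C(12,10)·0.50^10·0.50^2 + C(12,11)·0.50^11·0.50^1 + C(12,12)·0.50^12·0.50^0.
= 0.016113 + 0.002930 + 0.000244 = 0.0193.

P = 0.0193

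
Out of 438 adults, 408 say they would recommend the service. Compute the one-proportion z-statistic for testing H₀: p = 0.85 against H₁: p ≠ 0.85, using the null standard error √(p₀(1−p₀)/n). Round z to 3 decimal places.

p̂ = 408/438 = 0.93151.
SE₀ = √(0.85·0.15/438) = 0.017062.
Test statistic: z = 0.08151/0.017062 = 4.777.

z = 4.777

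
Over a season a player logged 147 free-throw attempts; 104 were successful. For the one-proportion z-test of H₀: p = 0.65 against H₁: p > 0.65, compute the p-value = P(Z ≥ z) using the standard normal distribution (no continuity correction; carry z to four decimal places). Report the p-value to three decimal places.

p-value = 0.072

The sample proportion is 104/147 = 0.70748.
SE₀ = √(0.65·0.35/147) = 0.039340.
z = (p̂ − p₀)/SE = (104/147 − 0.65)/0.039340 ≈ 1.4612.
p-value = P(Z ≥ z) with z = 1.4612 → 0.072.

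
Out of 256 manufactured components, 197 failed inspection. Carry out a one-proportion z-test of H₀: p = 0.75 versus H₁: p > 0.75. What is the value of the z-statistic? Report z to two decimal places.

z = 0.72

The sample proportion is 197/256 = 0.76953.
SE₀ = √(0.75·0.25/256) = 0.027063.
z = (0.76953 − 0.75)/0.027063 = 0.01953/0.027063 = 0.72.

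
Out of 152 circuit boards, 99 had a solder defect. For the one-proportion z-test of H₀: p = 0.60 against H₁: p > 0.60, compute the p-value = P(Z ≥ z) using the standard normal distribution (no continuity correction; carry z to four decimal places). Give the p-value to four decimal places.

With x = 99 successes in n = 152, p̂ = 0.65132.
SE₀ = √(0.60·0.40/152) = 0.039736.
Test statistic (full precision, shown to 4 dp): z = (99/152 − 0.60)/SE₀ ≈ 1.2914.
p-value = P(Z ≥ z) with z = 1.2914 → 0.0983.

p-value = 0.0983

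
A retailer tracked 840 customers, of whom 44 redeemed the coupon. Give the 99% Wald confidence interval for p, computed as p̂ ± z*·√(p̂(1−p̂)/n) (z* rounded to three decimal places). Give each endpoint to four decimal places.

(0.0326, 0.0722)

Sample proportion p̂ = 44/840 = 0.05238.
Standard error of p̂: √(0.049637/840) = √0.000059092 = 0.007687.
For 99% confidence, z* = 2.576.
Margin of error: 2.576 × 0.007687 = 0.01980.
Interval: 0.05238 ± 0.01980 → (0.0326, 0.0722).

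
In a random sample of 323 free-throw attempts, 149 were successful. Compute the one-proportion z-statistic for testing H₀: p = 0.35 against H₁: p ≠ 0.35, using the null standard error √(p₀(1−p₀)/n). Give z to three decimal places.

z = 4.194

The sample proportion is 149/323 = 0.46130.
Under H₀, SE = √(p₀(1−p₀)/n) = √(0.35·0.65/323) = √0.000704334 = 0.026539.
Test statistic: z = 0.11130/0.026539 = 4.194.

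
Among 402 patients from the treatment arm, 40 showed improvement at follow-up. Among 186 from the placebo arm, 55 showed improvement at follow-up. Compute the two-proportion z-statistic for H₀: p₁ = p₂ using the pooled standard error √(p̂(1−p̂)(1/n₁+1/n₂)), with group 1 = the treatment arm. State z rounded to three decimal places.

z = -6.011

Sample proportions: p̂₁ = 40/402 = 0.09950 and p̂₂ = 55/186 = 0.29570.
Pooled p̂ = (40+55)/(402+186) = 95/588 = 0.16156.
Pooled SE = √[0.1354615·0.00786391] ≈ 0.032638.
z = -0.19620/0.032638 = -6.011.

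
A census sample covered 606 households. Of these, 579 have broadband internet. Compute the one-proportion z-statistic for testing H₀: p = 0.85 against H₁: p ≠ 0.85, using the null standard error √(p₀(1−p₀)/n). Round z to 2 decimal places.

z = 7.27

With x = 579 successes in n = 606, p̂ = 0.95545.
SE₀ = √(0.85·0.15/606) = 0.014505.
z = (0.95545 − 0.85)/0.014505 = 0.10545/0.014505 = 7.27.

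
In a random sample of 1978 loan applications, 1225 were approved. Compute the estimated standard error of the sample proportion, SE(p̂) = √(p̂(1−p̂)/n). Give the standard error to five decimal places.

SE = 0.01092

p̂ = 1225/1978 = 0.61931.
p̂(1−p̂) = 0.61931·0.38069 = 0.235765.
SE = √(0.235765/1978) = 0.01092.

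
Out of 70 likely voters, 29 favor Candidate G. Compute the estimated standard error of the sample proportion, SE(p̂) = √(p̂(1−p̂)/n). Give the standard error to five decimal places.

SE = 0.05888

With x = 29 successes in n = 70, p̂ = 0.41429.
p̂(1−p̂) = 0.41429·0.58571 = 0.242654.
Dividing by n and taking the root: √0.003466486 = 0.05888.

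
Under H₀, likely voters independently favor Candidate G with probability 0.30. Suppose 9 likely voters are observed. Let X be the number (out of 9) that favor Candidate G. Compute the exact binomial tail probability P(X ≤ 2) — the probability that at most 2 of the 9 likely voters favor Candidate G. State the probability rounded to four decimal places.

X ~ Binomial(n=9, p=0.30).
P(X ≤ 2) = C(9,0)·0.30^0·0.70^9 + C(9,1)·0.30^1·0.70^8 + C(9,2)·0.30^2·0.70^7.
= 0.040354 + 0.155650 + 0.266828 = 0.4628.

P = 0.4628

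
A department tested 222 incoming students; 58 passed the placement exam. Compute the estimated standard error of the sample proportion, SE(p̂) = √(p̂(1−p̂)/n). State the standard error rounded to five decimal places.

The sample proportion is 58/222 = 0.26126.
p̂(1−p̂) = 0.193003.
SE = √(0.193003/222) = 0.02949.

SE = 0.02949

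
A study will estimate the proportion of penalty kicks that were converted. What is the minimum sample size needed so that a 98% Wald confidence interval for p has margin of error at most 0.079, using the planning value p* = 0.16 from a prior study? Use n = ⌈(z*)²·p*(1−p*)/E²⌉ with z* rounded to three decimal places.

n = 117

The 98% critical value is z* = 2.326.
p*(1−p*) = 0.1344.
(z*)²·p*(1−p*)/E² = 5.410276·0.1344/0.006241 = 116.510.
Rounding up, n = 117.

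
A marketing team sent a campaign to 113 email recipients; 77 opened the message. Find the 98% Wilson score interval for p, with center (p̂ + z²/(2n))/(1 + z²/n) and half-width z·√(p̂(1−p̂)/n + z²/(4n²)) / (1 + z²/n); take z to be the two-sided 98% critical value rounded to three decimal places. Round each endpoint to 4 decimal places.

p̂ = 77/113 = 0.68142; z = 2.326, so z² = 5.410276.
1 + z²/n = 1.047879.
Adjusted center: (0.68142 + z²/(2n))/1.047879 = 0.67313.
Radicand: p̂(1−p̂)/n + z²/(4n²) = 0.001921135 + 0.000105926 = 0.002027061.
Half-width = z·√(radicand)/denom = 2.326·0.045023/1.047879 = 0.09994.
Interval: 0.67313 ± 0.09994 → (0.5732, 0.7731).

(0.5732, 0.7731)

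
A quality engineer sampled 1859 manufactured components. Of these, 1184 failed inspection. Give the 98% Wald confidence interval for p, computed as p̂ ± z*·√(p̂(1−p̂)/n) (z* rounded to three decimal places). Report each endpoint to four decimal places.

(0.6110, 0.6628)

Sample proportion p̂ = 1184/1859 = 0.63690.
SE = √(p̂(1−p̂)/n) = √(0.231258/1859) = 0.011153.
For 98% confidence, z* = 2.326.
Margin = 2.326·0.011153 = 0.02594.
Interval: 0.63690 ± 0.02594 → (0.6110, 0.6628).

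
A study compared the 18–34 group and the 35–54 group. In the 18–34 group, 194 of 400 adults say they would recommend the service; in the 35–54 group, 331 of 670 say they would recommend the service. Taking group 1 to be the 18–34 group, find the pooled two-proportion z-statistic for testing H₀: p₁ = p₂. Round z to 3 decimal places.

Sample proportions: p̂₁ = 194/400 = 0.48500 and p̂₂ = 331/670 = 0.49403.
Pooled p̂ = (194+331)/(400+670) = 525/1070 = 0.49065.
SE = √[p̂(1−p̂)(1/n₁+1/n₂)] = √[0.49065·0.50935·(1/400+1/670)] ≈ 0.031588.
z = -0.00903/0.031588 = -0.286.

z = -0.286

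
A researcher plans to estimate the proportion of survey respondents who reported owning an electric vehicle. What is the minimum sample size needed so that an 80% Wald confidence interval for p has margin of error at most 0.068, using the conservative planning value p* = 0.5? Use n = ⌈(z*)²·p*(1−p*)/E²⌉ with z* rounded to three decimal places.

n = 89

z* = 1.282 at the 80% level.
p*(1−p*) = 0.2500.
(z*)²·p*(1−p*)/E² = 1.643524·0.2500/0.004624 = 88.858.
⌈88.858⌉ = 89.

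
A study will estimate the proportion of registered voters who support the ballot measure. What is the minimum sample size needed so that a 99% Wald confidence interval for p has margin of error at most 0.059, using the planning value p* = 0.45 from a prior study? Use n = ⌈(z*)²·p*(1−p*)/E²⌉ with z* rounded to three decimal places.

n = 472

For 99% confidence, z* = 2.576.
p*(1−p*) = 0.2475.
(z*)²·p*(1−p*)/E² = 6.635776·0.2475/0.003481 = 471.805.
Rounding up, n = 472.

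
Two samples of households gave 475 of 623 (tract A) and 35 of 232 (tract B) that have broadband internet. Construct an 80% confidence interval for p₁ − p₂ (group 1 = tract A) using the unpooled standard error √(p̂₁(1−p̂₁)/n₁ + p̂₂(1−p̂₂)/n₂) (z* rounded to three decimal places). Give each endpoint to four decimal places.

p̂₁ = 475/623 = 0.76244, p̂₂ = 35/232 = 0.15086; p̂₁ − p̂₂ = 0.61158.
SE = √(0.000290731 + 0.000552167) = √0.000842898 = 0.029033.
For 80% confidence, z* = 1.282. Margin of error = 0.03722.
CI: 0.61158 ± 0.03722 = (0.5744, 0.6488).

(0.5744, 0.6488)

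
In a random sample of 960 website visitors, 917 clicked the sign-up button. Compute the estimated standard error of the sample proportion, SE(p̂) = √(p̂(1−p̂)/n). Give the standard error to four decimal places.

With x = 917 successes in n = 960, p̂ = 0.95521.
p̂(1−p̂) = 0.95521·0.04479 = 0.042784.
Dividing by n and taking the root: √0.000044567 = 0.0067.

SE = 0.0067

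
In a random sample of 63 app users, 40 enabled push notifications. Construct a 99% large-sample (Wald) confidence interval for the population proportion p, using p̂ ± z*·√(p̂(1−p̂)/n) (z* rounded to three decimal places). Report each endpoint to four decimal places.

(0.4787, 0.7912)

Sample proportion p̂ = 40/63 = 0.63492.
Standard error of p̂: √(0.231796/63) = √0.003679308 = 0.060657.
z* = 2.576 at the 99% level.
Margin = 2.576·0.060657 = 0.15625.
So the interval runs from 0.4787 to 0.7912.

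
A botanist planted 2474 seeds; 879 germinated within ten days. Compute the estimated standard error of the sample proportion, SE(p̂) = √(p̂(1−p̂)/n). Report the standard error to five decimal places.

SE = 0.00962

p̂ = 879/2474 = 0.35530.
p̂(1−p̂) = 0.229062.
SE = √(0.229062/2474) = √0.000092588 = 0.00962.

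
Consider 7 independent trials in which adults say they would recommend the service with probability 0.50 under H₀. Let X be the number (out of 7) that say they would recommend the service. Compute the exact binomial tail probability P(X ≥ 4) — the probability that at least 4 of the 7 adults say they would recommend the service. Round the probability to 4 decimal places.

P = 0.5000

X is binomial with n = 7 and p = 0.50.
P(X ≥ 4) = C(7,4)·0.50^4·0.50^3 + C(7,5)·0.50^5·0.50^2 + C(7,6)·0.50^6·0.50^1 + C(7,7)·0.50^7·0.50^0.
= 0.273438 + 0.164062 + 0.054688 + 0.007812 = 0.5000.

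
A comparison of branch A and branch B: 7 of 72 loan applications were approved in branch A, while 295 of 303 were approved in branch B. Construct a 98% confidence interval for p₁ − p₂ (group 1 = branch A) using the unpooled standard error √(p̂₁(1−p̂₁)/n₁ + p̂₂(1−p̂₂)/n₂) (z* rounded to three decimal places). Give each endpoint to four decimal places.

(-0.9604, -0.7924)

p̂₁ = 0.09722, p̂₂ = 0.97360, so the observed difference is -0.87638.
SE = √(0.001219029 + 0.000084837) = √0.001303866 = 0.036109.
The 98% critical value is z* = 2.326. Margin of error = 0.08399.
So the interval runs from -0.9604 to -0.7924.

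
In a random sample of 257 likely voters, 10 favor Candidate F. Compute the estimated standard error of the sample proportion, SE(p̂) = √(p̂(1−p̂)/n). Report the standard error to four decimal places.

p̂ = 10/257 = 0.03891.
p̂(1−p̂) = 0.037396.
Dividing by n and taking the root: √0.000145510 = 0.0121.

SE = 0.0121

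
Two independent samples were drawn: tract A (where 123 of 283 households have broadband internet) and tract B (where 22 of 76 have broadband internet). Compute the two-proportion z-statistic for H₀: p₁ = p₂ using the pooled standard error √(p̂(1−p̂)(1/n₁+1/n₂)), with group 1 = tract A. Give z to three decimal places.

p̂₁ = 123/283 = 0.43463, p̂₂ = 22/76 = 0.28947.
Pooled p̂ = (123+22)/(283+76) = 145/359 = 0.40390.
Pooled SE = √[0.2407647·0.01669146] ≈ 0.063393.
z = (p̂₁ − p̂₂)/SE = (0.43463 − 0.28947)/0.063393 = 0.14516/0.063393 = 2.290.

z = 2.290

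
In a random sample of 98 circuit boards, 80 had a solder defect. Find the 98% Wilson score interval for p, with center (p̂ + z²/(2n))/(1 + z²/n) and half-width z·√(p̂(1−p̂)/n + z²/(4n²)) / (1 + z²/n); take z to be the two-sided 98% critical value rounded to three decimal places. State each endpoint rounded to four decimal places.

(0.7097, 0.8899)

Here p̂ = 80/98 = 0.81633 and z = 2.326 (z² = 5.410276).
Denominator 1 + z²/n = 1 + 5.410276/98 = 1.055207.
Center = (0.81633 + 0.027603)/1.055207 = 0.79978.
Radicand: p̂(1−p̂)/n + z²/(4n²) = 0.001529975 + 0.000140834 = 0.001670809.
Half-width = z·√(radicand)/denom = 2.326·0.040876/1.055207 = 0.09010.
Interval: 0.79978 ± 0.09010 → (0.7097, 0.8899).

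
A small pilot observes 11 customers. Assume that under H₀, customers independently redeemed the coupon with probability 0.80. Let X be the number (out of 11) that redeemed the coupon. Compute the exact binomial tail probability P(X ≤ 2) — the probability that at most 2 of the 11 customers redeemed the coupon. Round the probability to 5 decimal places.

X ~ Binomial(n=11, p=0.80).
P(X ≤ 2) = C(11,0)·0.80^0·0.20^11 + C(11,1)·0.80^1·0.20^10 + C(11,2)·0.80^2·0.20^9.
= 0.000000 + 0.000001 + 0.000018 = 0.00002.

P = 0.00002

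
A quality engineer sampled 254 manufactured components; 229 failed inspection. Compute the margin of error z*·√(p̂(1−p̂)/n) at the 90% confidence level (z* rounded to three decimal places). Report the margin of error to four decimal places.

ME = 0.0307

With x = 229 successes in n = 254, p̂ = 0.90157.
SE = √(p̂(1−p̂)/n) = √(0.088738/254) = 0.018691.
For 90% confidence, z* = 1.645.
ME = 1.645·0.018691 = 0.0307.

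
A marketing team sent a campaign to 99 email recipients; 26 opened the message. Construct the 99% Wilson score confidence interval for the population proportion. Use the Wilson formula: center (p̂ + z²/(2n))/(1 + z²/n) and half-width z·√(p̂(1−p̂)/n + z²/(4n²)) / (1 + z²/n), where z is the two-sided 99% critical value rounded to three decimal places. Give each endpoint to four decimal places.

Here p̂ = 26/99 = 0.26263 and z = 2.576 (z² = 6.635776).
1 + z²/n = 1.067028.
Center = (0.26263 + 0.033514)/1.067028 = 0.27754.
Radicand: p̂(1−p̂)/n + z²/(4n²) = 0.001956098 + 0.000169263 = 0.002125361.
Half-width = 2.576·√0.002125361/1.067028 = 0.11130.
CI: 0.27754 ± 0.11130 = (0.1662, 0.3888).

(0.1662, 0.3888)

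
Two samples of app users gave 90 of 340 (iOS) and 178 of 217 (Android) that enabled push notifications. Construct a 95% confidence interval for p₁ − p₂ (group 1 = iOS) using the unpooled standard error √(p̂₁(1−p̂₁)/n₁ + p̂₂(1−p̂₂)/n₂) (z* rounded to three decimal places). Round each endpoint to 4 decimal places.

p̂₁ = 0.26471, p̂₂ = 0.82028, so the observed difference is -0.55557.
SE = √(0.000572461 + 0.000679369) = √0.001251830 = 0.035381.
The 95% critical value is z* = 1.960. Margin = 1.960·0.035381 = 0.06935.
Interval: -0.55557 ± 0.06935 → (-0.6249, -0.4862).

(-0.6249, -0.4862)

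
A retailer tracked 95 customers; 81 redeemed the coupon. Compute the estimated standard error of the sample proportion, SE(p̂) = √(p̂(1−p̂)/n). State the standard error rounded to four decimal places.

SE = 0.0364

Sample proportion p̂ = 81/95 = 0.85263.
p̂(1−p̂) = 0.125652.
SE = √(0.125652/95) = 0.0364.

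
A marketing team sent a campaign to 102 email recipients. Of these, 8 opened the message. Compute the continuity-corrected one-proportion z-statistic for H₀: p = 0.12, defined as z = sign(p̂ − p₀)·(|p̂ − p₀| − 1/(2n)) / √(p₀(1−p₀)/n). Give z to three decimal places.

The sample proportion is 8/102 = 0.07843. p̂ − p₀ = -0.041569.
1/(2n) = 0.004902.
Corrected numerator: |-0.041569| − 0.004902 = 0.036667.
SE₀ = √(0.12·0.88/102) = 0.032176.
z = −0.036667/0.032176 = -1.140.

z = -1.140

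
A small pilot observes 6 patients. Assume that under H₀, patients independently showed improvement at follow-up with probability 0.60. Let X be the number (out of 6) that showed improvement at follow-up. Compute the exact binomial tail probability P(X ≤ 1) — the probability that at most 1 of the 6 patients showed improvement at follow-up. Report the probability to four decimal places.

X is binomial with n = 6 and p = 0.60.
P(X ≤ 1) = C(6,0)·0.60^0·0.40^6 + C(6,1)·0.60^1·0.40^5.
= 0.004096 + 0.036864 = 0.0410.

P = 0.0410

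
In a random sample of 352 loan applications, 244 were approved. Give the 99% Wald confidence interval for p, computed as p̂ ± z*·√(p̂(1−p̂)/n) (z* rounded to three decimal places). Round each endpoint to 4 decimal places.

Sample proportion p̂ = 244/352 = 0.69318.
SE(p̂) = √(0.69318·0.30682/352) = 0.024581.
The 99% critical value is z* = 2.576.
Margin of error: 2.576 × 0.024581 = 0.06332.
So the interval runs from 0.6299 to 0.7565.

(0.6299, 0.7565)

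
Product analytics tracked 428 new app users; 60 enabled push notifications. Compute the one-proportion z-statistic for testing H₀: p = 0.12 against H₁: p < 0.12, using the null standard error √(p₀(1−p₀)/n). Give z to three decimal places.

p̂ = 60/428 = 0.14019.
SE₀ = √(0.12·0.88/428) = 0.015708.
z = (0.14019 − 0.12)/0.015708 = 0.02019/0.015708 = 1.285.

z = 1.285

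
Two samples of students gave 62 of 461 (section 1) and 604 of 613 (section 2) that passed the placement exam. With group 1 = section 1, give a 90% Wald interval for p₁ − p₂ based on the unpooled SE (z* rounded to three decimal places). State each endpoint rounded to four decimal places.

p̂₁ = 62/461 = 0.13449, p̂₂ = 604/613 = 0.98532; p̂₁ − p̂₂ = -0.85083.
SE = √(0.000252500 + 0.000023599) = √0.000276099 = 0.016616.
The 90% critical value is z* = 1.645. Margin = 1.645·0.016616 = 0.02733.
Interval: -0.85083 ± 0.02733 → (-0.8782, -0.8235).

(-0.8782, -0.8235)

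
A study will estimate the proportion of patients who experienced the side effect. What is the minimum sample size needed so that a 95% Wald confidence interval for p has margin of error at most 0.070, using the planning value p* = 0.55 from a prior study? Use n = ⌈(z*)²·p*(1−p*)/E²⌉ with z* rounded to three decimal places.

z* = 1.960 at the 95% level.
p*(1−p*) = 0.55·0.45 = 0.2475.
Required n before rounding: 3.841600 × 0.2475 / 0.070² = 194.040.
⌈194.040⌉ = 195.

n = 195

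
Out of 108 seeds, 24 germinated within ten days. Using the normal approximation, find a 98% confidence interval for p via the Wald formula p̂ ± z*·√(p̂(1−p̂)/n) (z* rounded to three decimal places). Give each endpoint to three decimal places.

With x = 24 successes in n = 108, p̂ = 0.22222.
SE = √(p̂(1−p̂)/n) = √(0.172840/108) = 0.040005.
z* = 2.326 at the 98% level.
Margin = 2.326·0.040005 = 0.09305.
Interval: 0.22222 ± 0.09305 → (0.129, 0.315).

(0.129, 0.315)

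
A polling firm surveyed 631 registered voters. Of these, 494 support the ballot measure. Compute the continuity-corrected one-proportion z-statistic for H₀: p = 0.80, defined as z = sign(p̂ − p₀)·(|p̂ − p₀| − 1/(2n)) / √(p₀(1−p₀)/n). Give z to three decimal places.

The sample proportion is 494/631 = 0.78288. p̂ − p₀ = -0.017116.
1/(2n) = 0.000792.
Corrected numerator: |-0.017116| − 0.000792 = 0.016324.
Null standard error: √(0.80·0.20/631) = √0.000253566 = 0.015924.
z = (−)0.016324/0.015924 = -1.025.

z = -1.025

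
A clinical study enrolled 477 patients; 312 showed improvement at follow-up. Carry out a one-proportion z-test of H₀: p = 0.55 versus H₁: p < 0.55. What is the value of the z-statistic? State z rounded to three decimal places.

z = 4.570

Sample proportion p̂ = 312/477 = 0.65409.
Null standard error: √(0.55·0.45/477) = √0.000518868 = 0.022779.
z = (0.65409 − 0.55)/0.022779 = 0.10409/0.022779 = 4.570.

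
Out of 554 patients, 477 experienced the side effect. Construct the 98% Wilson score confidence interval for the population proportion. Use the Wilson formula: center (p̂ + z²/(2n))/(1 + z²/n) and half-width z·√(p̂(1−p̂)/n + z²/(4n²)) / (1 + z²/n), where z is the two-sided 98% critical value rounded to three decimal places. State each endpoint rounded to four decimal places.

(0.8233, 0.8917)

Here p̂ = 477/554 = 0.86101 and z = 2.326 (z² = 5.410276).
Denominator 1 + z²/n = 1 + 5.410276/554 = 1.009766.
Adjusted center: (0.86101 + z²/(2n))/1.009766 = 0.85752.
Radicand: p̂(1−p̂)/n + z²/(4n²) = 0.000216013 + 0.000004407 = 0.000220420.
Half-width = 2.326·√0.000220420/1.009766 = 0.03420.
So the interval runs from 0.8233 to 0.8917.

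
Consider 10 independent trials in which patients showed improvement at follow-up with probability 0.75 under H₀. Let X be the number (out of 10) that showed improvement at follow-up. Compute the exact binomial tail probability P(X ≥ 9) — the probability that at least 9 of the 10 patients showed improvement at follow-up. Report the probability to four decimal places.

P = 0.2440

X is binomial with n = 10 and p = 0.75.
P(X ≥ 9) = C(10,9)·0.75^9·0.25^1 + C(10,10)·0.75^10·0.25^0.
= 0.187712 + 0.056314 = 0.2440.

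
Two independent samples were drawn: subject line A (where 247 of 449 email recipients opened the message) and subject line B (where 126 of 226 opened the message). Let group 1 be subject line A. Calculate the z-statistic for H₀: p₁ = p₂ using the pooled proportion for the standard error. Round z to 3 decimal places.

z = -0.183

p̂₁ = 247/449 = 0.55011, p̂₂ = 126/226 = 0.55752.
Pooling: p̂ = 373/675 = 0.55259.
SE = √[p̂(1−p̂)(1/n₁+1/n₂)] = √[0.55259·0.44741·(1/449+1/226)] ≈ 0.040554.
z = -0.00741/0.040554 = -0.183.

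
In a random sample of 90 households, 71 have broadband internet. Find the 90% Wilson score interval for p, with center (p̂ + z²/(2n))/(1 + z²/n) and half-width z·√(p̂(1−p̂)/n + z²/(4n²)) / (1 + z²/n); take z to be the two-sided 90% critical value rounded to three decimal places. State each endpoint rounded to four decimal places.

(0.7102, 0.8507)

Here p̂ = 71/90 = 0.78889 and z = 1.645 (z² = 2.706025).
Denominator 1 + z²/n = 1 + 2.706025/90 = 1.030067.
Adjusted center: (0.78889 + z²/(2n))/1.030067 = 0.78046.
Radicand: p̂(1−p̂)/n + z²/(4n²) = 0.001850480 + 0.000083519 = 0.001933999.
Half-width = z·√(radicand)/denom = 1.645·0.043977/1.030067 = 0.07023.
CI: 0.78046 ± 0.07023 = (0.7102, 0.8507).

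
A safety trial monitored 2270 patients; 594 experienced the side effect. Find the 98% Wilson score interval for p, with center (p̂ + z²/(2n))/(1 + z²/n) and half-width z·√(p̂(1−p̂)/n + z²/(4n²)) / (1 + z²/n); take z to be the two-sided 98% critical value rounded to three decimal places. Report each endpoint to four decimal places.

(0.2408, 0.2837)

Here p̂ = 594/2270 = 0.26167 and z = 2.326 (z² = 5.410276).
Denominator 1 + z²/n = 1 + 5.410276/2270 = 1.002383.
Center = (0.26167 + 0.001192)/1.002383 = 0.26224.
Radicand: p̂(1−p̂)/n + z²/(4n²) = 0.000085110 + 0.000000262 = 0.000085372.
Half-width = z·√(radicand)/denom = 2.326·0.009240/1.002383 = 0.02144.
Interval: 0.26224 ± 0.02144 → (0.2408, 0.2837).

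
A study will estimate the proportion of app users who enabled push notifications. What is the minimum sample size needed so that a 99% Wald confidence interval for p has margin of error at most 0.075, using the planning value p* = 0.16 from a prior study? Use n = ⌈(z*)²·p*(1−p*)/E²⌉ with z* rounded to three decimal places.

z* = 2.576 at the 99% level.
p*(1−p*) = 0.1344.
(z*)²·p*(1−p*)/E² = 6.635776·0.1344/0.005625 = 158.551.
⌈158.551⌉ = 159.

n = 159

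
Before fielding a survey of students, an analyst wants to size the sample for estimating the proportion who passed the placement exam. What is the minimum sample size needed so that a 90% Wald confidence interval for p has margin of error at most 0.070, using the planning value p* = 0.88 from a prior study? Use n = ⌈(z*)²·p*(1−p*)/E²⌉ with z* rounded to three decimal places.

The 90% critical value is z* = 1.645.
p*(1−p*) = 0.1056.
(z*)²·p*(1−p*)/E² = 2.706025·0.1056/0.004900 = 58.318.
Rounding up, n = 59.

n = 59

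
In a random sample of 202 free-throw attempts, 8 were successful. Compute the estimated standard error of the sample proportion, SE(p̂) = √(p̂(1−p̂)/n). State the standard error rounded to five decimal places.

p̂ = 8/202 = 0.03960.
p̂(1−p̂) = 0.03960·0.96040 = 0.038032.
SE = √(0.038032/202) = √0.000188277 = 0.01372.

SE = 0.01372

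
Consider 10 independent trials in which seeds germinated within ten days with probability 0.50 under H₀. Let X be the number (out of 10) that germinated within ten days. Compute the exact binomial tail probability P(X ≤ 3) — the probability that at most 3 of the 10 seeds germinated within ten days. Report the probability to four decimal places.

P = 0.1719

X ~ Binomial(n=10, p=0.50).
P(X ≤ 3) = C(10,0)·0.50^0·0.50^10 + C(10,1)·0.50^1·0.50^9 + C(10,2)·0.50^2·0.50^8 + C(10,3)·0.50^3·0.50^7.
= 0.000977 + 0.009766 + 0.043945 + 0.117188 = 0.1719.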